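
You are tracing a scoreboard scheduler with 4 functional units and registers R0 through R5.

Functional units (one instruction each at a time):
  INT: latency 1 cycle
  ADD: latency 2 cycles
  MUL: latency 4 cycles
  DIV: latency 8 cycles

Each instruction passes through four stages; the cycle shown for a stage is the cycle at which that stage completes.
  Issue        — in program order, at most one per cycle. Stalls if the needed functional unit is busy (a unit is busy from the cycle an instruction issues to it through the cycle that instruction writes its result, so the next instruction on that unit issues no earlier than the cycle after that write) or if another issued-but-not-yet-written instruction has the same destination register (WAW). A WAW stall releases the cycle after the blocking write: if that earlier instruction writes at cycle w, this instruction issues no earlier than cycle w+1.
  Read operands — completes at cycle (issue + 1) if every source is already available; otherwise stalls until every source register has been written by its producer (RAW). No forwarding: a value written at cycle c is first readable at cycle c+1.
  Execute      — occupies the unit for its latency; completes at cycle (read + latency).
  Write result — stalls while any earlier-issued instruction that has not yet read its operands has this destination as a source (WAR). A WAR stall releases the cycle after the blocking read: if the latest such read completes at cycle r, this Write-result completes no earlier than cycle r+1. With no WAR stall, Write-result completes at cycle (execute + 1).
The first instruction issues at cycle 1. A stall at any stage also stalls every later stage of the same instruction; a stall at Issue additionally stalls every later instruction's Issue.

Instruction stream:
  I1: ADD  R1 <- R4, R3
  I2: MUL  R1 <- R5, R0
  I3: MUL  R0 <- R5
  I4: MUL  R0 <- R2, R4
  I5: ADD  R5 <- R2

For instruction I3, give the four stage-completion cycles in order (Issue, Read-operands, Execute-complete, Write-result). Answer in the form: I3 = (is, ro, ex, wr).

t=1  I1 dispatched to ADD
t=2  I1 operands ready
t=4  I1 complete
t=5  R1←I1
t=6  I2 dispatched to MUL
t=7  I2 operands ready
t=11  I2 complete
t=12  R1←I2
t=13  I3 dispatched to MUL
t=14  I3 operands ready
t=18  I3 complete
t=19  R0←I3
t=20  I4 dispatched to MUL
t=21  I4 operands ready | I5 dispatched to ADD
t=22  I5 operands ready
t=24  I5 complete
t=25  I4 complete | R5←I5
t=26  R0←I4

I3 = (13, 14, 18, 19)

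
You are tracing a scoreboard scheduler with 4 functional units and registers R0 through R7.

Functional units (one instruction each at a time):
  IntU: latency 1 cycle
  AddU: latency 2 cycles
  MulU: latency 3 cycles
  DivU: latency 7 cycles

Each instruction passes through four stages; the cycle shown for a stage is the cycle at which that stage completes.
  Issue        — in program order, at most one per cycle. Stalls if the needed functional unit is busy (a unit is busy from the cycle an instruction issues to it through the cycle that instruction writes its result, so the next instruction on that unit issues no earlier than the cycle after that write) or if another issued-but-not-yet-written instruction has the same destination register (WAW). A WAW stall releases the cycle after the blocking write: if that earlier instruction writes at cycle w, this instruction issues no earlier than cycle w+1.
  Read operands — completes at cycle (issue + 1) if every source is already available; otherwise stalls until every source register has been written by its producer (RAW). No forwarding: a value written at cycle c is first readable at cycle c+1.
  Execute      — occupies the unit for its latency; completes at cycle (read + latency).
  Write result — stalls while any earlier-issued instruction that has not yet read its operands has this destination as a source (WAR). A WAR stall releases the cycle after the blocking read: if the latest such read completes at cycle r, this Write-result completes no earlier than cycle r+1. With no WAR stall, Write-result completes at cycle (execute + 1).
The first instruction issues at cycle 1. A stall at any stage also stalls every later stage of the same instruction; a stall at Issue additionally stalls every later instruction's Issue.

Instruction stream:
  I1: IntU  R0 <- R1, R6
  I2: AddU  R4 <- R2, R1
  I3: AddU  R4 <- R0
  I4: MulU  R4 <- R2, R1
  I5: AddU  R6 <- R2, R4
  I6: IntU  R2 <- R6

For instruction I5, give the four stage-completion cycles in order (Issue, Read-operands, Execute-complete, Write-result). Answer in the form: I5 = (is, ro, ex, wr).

I5 = (13, 18, 20, 21)

[1] I1 issues→IntU
[2] I1 reads, I2 issues→AddU
[3] I1 exec-done, I2 reads
[4] I1 writes R0
[5] I2 exec-done
[6] I2 writes R4
[7] I3 issues→AddU
[8] I3 reads
[10] I3 exec-done
[11] I3 writes R4
[12] I4 issues→MulU
[13] I4 reads, I5 issues→AddU
[14] I6 issues→IntU
[16] I4 exec-done
[17] I4 writes R4
[18] I5 reads
[20] I5 exec-done
[21] I5 writes R6
[22] I6 reads
[23] I6 exec-done
[24] I6 writes R2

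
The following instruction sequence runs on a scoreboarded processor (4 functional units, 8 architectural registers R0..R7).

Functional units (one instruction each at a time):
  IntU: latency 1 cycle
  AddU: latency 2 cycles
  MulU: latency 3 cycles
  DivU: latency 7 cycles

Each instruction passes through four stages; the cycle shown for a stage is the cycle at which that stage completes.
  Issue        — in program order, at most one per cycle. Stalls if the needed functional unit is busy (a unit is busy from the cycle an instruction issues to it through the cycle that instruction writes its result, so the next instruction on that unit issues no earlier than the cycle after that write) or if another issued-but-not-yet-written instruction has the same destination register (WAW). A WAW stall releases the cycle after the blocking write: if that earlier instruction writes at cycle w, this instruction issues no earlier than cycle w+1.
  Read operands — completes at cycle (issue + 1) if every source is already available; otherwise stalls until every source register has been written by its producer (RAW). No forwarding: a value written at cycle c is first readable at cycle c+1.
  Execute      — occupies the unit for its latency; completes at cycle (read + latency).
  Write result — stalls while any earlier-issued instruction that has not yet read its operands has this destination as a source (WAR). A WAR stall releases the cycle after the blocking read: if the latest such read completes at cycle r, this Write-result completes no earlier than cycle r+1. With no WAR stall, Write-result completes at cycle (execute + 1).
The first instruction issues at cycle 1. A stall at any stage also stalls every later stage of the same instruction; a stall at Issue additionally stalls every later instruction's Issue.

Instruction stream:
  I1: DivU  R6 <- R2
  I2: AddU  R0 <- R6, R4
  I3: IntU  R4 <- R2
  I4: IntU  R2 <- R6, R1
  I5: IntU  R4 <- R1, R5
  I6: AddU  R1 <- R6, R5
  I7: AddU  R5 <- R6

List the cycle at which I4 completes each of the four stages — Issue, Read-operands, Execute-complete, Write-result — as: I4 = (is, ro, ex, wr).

I4 = (13, 14, 15, 16)

cycle 1: issue I1 (DivU)
cycle 2: I1 read-ops; issue I2 (AddU)
cycle 3: issue I3 (IntU)
cycle 4: I3 read-ops
cycle 5: I3 finished on IntU
cycle 9: I1 finished on DivU
cycle 10: I1→R6
cycle 11: I2 read-ops
cycle 12: I3→R4
cycle 13: I2 finished on AddU; issue I4 (IntU)
cycle 14: I2→R0; I4 read-ops
cycle 15: I4 finished on IntU
cycle 16: I4→R2
cycle 17: issue I5 (IntU)
cycle 18: I5 read-ops; issue I6 (AddU)
cycle 19: I5 finished on IntU; I6 read-ops
cycle 20: I5→R4
cycle 21: I6 finished on AddU
cycle 22: I6→R1
cycle 23: issue I7 (AddU)
cycle 24: I7 read-ops
cycle 26: I7 finished on AddU
cycle 27: I7→R5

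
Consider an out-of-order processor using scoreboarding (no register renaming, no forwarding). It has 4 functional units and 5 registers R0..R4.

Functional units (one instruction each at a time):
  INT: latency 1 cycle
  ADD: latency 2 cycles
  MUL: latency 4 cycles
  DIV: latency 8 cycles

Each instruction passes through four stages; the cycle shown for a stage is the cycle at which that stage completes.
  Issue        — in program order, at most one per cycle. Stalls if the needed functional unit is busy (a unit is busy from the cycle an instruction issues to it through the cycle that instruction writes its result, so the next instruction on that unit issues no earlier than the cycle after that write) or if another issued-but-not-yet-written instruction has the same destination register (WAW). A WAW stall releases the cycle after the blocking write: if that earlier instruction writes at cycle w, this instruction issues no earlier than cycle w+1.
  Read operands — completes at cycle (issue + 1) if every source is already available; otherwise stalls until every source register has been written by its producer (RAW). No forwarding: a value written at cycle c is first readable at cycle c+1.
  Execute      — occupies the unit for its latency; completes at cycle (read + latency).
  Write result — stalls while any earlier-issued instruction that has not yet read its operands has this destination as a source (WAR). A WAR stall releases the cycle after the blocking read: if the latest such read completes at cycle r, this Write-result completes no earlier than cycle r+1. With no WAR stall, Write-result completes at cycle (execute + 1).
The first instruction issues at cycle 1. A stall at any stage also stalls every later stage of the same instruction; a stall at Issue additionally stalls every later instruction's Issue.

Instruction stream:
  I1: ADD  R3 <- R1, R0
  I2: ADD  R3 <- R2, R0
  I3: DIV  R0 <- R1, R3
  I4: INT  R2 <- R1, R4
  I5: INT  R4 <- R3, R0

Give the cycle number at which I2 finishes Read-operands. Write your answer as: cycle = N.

cycle = 7

I1  is:1  ro:2  ex:4  wr:5
I2  is:6  ro:7  ex:9  wr:10  — struct: ADD busy until I1 writes@5
I3  is:7  ro:11  ex:19  wr:20  — RAW R3: wait I2 write@10
I4  is:8  ro:9  ex:10  wr:11
I5  is:12  ro:21  ex:22  wr:23  — struct: INT busy until I4 writes@11, RAW R0: wait I3 write@20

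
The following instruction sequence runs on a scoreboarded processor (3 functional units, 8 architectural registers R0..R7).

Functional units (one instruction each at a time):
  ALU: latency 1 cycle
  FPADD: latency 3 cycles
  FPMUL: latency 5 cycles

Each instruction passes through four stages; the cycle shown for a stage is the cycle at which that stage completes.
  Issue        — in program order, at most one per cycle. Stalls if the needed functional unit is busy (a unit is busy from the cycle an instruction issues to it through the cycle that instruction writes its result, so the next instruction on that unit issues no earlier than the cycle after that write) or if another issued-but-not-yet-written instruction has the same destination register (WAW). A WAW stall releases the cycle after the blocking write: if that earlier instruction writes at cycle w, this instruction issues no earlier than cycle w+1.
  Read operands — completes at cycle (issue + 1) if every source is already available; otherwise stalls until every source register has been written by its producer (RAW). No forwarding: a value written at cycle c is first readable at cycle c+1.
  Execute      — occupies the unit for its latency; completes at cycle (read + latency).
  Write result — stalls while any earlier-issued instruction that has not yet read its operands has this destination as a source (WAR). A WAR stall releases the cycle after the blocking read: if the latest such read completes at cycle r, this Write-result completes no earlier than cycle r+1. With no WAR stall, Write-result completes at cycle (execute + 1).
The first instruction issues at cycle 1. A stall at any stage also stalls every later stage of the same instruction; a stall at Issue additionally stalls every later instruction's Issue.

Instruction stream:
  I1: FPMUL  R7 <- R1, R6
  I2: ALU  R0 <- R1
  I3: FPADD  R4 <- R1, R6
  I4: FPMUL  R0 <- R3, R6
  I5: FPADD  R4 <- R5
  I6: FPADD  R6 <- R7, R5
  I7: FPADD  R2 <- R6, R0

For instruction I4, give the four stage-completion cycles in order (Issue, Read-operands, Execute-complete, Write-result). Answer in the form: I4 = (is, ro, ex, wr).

I4 = (9, 10, 15, 16)

[I1] 1/2/7/8
[I2] 2/3/4/5
[I3] 3/4/7/8
[I4] 9/10/15/16  (struct: FPMUL busy until I1 writes@8)
[I5] 10/11/14/15
[I6] 16/17/20/21  (struct: FPADD busy until I5 writes@15)
[I7] 22/23/26/27  (struct: FPADD busy until I6 writes@21)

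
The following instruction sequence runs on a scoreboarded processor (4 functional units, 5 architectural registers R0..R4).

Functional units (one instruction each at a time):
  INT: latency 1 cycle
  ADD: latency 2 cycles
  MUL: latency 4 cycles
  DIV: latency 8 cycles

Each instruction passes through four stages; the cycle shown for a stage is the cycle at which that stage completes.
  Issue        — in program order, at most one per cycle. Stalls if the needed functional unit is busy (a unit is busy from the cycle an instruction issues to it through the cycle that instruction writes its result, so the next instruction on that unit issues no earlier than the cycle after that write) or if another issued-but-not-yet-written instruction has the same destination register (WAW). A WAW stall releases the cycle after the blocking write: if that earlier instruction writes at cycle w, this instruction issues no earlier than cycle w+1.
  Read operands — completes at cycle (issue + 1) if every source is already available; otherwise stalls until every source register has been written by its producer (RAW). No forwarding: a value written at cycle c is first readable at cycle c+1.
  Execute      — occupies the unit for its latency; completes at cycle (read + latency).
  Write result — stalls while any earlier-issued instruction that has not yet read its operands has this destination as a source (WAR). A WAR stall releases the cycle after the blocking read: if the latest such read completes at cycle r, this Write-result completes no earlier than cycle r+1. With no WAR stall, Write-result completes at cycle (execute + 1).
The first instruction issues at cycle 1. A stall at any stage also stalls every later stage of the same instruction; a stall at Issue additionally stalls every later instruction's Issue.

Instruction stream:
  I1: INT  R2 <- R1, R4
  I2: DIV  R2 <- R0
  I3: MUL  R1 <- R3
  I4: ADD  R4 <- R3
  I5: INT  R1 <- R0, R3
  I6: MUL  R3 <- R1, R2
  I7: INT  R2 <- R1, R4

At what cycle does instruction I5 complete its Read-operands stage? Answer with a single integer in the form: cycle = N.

cycle = 14

[1] I1 dispatched to INT
[2] I1 operands ready
[3] I1 complete
[4] R2←I1
[5] I2 dispatched to DIV
[6] I2 operands ready | I3 dispatched to MUL
[7] I3 operands ready | I4 dispatched to ADD
[8] I4 operands ready
[10] I4 complete
[11] I3 complete | R4←I4
[12] R1←I3
[13] I5 dispatched to INT
[14] I2 complete | I5 operands ready | I6 dispatched to MUL
[15] R2←I2 | I5 complete
[16] R1←I5
[17] I6 operands ready | I7 dispatched to INT
[18] I7 operands ready
[19] I7 complete
[20] R2←I7
[21] I6 complete
[22] R3←I6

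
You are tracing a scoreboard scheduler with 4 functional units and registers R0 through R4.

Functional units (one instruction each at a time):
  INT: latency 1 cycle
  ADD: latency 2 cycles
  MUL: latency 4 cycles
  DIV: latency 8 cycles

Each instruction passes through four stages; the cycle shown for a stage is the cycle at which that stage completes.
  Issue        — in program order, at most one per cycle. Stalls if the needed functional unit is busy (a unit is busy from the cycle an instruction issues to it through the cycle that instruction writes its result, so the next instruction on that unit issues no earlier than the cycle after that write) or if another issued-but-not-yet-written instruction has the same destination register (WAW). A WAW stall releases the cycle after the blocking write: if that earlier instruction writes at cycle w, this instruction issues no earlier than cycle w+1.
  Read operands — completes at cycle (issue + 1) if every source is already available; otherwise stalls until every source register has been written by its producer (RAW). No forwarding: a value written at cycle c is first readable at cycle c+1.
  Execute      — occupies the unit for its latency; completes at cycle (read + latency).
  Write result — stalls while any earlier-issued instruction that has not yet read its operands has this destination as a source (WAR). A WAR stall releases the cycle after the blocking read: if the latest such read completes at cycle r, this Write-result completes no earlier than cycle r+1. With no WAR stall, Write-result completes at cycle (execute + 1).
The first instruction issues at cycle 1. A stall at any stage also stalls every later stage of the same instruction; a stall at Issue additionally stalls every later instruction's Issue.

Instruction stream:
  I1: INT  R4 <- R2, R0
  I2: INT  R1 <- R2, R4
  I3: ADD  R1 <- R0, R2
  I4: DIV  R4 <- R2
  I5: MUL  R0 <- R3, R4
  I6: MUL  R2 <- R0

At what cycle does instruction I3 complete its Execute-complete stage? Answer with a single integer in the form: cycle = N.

cycle = 12

I1  is:1  ro:2  ex:3  wr:4
I2  is:5  ro:6  ex:7  wr:8  — struct: INT busy until I1 writes@4
I3  is:9  ro:10  ex:12  wr:13  — WAW R1: wait I2 write@8
I4  is:10  ro:11  ex:19  wr:20
I5  is:11  ro:21  ex:25  wr:26  — RAW R4: wait I4 write@20
I6  is:27  ro:28  ex:32  wr:33  — struct: MUL busy until I5 writes@26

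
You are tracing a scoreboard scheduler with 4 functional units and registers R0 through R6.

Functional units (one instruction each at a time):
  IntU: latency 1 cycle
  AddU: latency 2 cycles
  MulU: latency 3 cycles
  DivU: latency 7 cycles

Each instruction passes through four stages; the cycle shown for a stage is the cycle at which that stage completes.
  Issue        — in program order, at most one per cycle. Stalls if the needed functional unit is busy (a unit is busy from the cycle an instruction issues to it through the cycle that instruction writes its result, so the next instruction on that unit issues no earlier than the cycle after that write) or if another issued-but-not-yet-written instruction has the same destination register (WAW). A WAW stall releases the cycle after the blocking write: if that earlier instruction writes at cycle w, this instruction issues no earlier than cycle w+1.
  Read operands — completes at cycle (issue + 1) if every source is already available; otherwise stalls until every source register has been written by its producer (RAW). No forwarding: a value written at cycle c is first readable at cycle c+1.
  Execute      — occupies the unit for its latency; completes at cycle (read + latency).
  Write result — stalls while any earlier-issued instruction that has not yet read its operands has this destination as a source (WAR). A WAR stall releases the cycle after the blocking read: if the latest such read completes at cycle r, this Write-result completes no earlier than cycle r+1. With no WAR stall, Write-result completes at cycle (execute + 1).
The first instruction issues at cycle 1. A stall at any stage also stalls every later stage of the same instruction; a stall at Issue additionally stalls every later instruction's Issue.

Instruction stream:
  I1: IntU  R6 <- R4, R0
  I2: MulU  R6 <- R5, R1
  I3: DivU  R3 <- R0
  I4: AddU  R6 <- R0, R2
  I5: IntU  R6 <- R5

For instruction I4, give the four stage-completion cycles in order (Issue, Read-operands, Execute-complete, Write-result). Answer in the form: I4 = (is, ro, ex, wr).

cycle 1: I1 dispatched to IntU
cycle 2: I1 operands ready
cycle 3: I1 complete
cycle 4: R6←I1
cycle 5: I2 dispatched to MulU
cycle 6: I2 operands ready | I3 dispatched to DivU
cycle 7: I3 operands ready
cycle 9: I2 complete
cycle 10: R6←I2
cycle 11: I4 dispatched to AddU
cycle 12: I4 operands ready
cycle 14: I3 complete | I4 complete
cycle 15: R3←I3 | R6←I4
cycle 16: I5 dispatched to IntU
cycle 17: I5 operands ready
cycle 18: I5 complete
cycle 19: R6←I5

I4 = (11, 12, 14, 15)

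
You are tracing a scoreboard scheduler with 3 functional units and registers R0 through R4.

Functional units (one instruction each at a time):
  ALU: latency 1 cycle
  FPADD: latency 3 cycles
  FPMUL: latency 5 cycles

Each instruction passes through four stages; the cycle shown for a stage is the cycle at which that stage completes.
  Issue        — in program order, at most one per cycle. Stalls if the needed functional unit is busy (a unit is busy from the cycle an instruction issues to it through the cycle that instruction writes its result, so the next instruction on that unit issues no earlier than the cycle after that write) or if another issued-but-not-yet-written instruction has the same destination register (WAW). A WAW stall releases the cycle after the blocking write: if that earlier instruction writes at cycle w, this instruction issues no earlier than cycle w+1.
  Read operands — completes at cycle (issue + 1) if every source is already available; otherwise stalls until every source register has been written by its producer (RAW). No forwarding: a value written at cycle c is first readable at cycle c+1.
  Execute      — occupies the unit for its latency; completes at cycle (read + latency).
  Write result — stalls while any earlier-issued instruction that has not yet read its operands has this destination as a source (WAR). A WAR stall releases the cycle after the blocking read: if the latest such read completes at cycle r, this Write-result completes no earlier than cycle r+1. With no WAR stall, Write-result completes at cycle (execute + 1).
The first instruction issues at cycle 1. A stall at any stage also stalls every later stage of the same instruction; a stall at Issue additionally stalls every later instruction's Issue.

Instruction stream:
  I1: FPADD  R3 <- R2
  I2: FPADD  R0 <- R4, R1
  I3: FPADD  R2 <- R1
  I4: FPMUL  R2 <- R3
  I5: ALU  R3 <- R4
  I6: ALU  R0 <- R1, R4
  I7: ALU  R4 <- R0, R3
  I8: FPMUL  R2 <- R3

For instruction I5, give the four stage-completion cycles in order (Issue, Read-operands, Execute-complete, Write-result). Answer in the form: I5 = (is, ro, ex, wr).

I5 = (20, 21, 22, 23)

[I1] 1/2/5/6
[I2] 7/8/11/12  (struct: FPADD busy until I1 writes@6)
[I3] 13/14/17/18  (struct: FPADD busy until I2 writes@12)
[I4] 19/20/25/26  (WAW R2: wait I3 write@18)
[I5] 20/21/22/23
[I6] 24/25/26/27  (struct: ALU busy until I5 writes@23)
[I7] 28/29/30/31  (struct: ALU busy until I6 writes@27)
[I8] 29/30/35/36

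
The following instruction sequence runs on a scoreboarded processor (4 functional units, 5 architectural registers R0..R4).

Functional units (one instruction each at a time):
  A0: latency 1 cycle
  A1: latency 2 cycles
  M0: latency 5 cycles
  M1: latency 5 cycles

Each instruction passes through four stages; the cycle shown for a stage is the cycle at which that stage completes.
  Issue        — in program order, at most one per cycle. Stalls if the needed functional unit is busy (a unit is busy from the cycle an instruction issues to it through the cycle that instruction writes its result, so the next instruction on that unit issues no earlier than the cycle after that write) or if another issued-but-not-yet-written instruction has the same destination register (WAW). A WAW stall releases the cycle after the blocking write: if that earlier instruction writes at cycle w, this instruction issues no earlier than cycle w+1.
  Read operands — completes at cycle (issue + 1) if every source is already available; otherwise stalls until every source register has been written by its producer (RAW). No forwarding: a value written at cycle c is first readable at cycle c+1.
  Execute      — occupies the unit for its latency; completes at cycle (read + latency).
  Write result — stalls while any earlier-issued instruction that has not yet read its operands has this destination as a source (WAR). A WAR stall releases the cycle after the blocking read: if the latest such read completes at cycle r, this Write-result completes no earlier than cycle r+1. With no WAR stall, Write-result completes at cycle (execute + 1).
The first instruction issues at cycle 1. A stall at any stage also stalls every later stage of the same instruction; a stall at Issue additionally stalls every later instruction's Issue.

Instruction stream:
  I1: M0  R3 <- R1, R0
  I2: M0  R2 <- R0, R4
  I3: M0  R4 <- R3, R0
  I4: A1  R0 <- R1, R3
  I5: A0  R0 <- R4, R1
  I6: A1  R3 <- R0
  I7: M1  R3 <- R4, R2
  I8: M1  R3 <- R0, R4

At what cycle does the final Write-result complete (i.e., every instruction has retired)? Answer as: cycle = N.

cycle = 47

  I1 | 1 | 2 | 7 | 8
  I2 | 9 | 10 | 15 | 16   struct: M0 busy until I1 writes@8
  I3 | 17 | 18 | 23 | 24   struct: M0 busy until I2 writes@16
  I4 | 18 | 19 | 21 | 22
  I5 | 23 | 25 | 26 | 27   WAW R0: wait I4 write@22 · RAW R4: wait I3 write@24
  I6 | 24 | 28 | 30 | 31   RAW R0: wait I5 write@27
  I7 | 32 | 33 | 38 | 39   WAW R3: wait I6 write@31
  I8 | 40 | 41 | 46 | 47   struct: M1 busy until I7 writes@39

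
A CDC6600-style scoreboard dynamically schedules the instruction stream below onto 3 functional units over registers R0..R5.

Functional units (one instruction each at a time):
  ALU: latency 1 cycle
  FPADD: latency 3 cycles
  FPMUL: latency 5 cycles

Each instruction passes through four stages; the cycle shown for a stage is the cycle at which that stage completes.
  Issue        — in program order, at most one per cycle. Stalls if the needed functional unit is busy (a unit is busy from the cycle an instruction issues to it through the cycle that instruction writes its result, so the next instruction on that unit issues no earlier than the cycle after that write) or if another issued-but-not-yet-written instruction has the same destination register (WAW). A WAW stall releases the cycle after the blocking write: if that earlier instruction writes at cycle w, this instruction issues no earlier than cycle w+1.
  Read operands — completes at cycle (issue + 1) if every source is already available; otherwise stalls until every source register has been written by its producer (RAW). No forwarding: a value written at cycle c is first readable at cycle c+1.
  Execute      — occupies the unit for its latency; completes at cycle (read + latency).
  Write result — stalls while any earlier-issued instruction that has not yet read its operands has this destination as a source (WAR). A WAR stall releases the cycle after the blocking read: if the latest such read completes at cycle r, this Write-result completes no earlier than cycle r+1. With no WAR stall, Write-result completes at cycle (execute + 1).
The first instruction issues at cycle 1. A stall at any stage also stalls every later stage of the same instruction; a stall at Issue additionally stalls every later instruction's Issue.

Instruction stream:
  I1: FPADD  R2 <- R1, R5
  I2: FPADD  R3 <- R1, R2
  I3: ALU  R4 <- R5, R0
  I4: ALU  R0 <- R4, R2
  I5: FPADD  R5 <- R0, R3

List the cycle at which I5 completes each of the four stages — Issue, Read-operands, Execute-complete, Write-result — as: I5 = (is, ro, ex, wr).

I5 = (13, 16, 19, 20)

cycle 1: issue I1 (FPADD)
cycle 2: I1 read-ops
cycle 5: I1 finished on FPADD
cycle 6: I1→R2
cycle 7: issue I2 (FPADD)
cycle 8: I2 read-ops, issue I3 (ALU)
cycle 9: I3 read-ops
cycle 10: I3 finished on ALU
cycle 11: I2 finished on FPADD, I3→R4
cycle 12: I2→R3, issue I4 (ALU)
cycle 13: I4 read-ops, issue I5 (FPADD)
cycle 14: I4 finished on ALU
cycle 15: I4→R0
cycle 16: I5 read-ops
cycle 19: I5 finished on FPADD
cycle 20: I5→R5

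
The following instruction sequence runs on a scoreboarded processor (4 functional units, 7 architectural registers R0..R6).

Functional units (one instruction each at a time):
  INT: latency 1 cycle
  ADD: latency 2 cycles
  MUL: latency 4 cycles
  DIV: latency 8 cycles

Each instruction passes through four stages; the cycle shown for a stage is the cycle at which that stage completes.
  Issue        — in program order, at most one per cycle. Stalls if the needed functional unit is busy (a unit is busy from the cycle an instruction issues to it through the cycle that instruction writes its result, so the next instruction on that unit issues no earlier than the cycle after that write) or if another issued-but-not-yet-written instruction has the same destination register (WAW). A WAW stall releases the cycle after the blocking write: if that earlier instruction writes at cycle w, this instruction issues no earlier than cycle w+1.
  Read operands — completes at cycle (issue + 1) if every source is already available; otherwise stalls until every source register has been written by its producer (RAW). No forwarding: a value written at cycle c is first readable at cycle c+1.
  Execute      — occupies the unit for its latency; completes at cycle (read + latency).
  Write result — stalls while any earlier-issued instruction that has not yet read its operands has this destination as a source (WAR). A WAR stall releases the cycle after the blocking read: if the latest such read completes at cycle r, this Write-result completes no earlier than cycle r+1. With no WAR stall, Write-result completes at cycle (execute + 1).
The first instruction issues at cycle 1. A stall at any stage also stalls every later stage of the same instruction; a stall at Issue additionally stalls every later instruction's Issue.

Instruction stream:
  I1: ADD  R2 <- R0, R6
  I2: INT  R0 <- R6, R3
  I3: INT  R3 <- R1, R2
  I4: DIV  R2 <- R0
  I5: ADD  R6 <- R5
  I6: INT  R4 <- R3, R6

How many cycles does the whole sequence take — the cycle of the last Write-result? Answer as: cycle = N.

cycle 1: I1→ADD
cycle 2: I1 RO · I2→INT
cycle 3: I2 RO
cycle 4: I1 EX · I2 EX
cycle 5: I1 WR R2 · I2 WR R0
cycle 6: I3→INT
cycle 7: I3 RO · I4→DIV
cycle 8: I3 EX · I4 RO · I5→ADD
cycle 9: I3 WR R3 · I5 RO
cycle 10: I6→INT
cycle 11: I5 EX
cycle 12: I5 WR R6
cycle 13: I6 RO
cycle 14: I6 EX
cycle 15: I6 WR R4
cycle 16: I4 EX
cycle 17: I4 WR R2

cycle = 17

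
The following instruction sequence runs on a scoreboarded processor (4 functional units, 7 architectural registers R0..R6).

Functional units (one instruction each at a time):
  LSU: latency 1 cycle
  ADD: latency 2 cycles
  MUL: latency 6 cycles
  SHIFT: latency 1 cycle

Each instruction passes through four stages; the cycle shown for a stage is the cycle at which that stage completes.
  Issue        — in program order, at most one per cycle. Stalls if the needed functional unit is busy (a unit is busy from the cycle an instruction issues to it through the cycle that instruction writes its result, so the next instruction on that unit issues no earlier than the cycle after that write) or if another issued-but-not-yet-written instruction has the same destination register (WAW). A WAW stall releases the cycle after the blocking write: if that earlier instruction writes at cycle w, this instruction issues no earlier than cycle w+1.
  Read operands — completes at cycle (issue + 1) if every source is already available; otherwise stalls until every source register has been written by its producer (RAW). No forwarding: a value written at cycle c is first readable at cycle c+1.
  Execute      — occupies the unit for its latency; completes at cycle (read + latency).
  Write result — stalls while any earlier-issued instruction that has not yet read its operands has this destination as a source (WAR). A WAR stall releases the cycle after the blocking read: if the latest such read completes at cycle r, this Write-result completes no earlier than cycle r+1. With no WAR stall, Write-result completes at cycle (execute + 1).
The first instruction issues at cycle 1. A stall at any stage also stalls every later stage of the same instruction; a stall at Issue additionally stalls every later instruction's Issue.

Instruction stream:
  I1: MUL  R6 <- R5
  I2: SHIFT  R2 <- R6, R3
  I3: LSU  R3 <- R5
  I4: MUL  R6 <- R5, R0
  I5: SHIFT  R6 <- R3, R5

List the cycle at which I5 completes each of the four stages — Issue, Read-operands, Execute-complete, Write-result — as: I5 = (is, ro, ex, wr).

I5 = (19, 20, 21, 22)

c1: I1 dispatched to MUL
c2: I1 operands ready; I2 dispatched to SHIFT
c3: I3 dispatched to LSU
c4: I3 operands ready
c5: I3 complete
c8: I1 complete
c9: R6←I1
c10: I2 operands ready; I4 dispatched to MUL
c11: I2 complete; R3←I3; I4 operands ready
c12: R2←I2
c17: I4 complete
c18: R6←I4
c19: I5 dispatched to SHIFT
c20: I5 operands ready
c21: I5 complete
c22: R6←I5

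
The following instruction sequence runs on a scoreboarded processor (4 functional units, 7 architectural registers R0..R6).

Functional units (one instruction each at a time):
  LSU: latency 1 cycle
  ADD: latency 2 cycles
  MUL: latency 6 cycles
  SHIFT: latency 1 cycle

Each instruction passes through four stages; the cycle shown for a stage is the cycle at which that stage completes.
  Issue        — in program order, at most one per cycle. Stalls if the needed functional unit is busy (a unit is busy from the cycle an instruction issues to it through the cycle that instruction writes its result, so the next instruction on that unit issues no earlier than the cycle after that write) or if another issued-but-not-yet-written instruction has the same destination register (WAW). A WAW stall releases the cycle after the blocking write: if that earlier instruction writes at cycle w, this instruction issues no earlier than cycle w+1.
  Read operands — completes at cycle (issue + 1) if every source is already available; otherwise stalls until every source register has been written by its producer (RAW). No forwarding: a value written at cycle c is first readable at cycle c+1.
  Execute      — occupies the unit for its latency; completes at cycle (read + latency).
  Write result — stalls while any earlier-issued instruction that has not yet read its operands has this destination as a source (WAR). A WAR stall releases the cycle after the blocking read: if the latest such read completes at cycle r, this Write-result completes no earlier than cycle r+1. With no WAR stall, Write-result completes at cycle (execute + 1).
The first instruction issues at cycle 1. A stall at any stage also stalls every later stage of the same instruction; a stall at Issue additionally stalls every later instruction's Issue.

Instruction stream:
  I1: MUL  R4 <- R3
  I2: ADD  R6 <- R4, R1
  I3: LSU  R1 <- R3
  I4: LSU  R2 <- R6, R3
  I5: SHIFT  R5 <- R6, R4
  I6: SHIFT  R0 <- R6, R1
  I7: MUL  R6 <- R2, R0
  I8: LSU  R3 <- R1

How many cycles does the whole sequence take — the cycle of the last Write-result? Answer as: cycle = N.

  I1 | 1 | 2 | 8 | 9
  I2 | 2 | 10 | 12 | 13   RAW R4: wait I1 write@9
  I3 | 3 | 4 | 5 | 11   WAR R1: wait I2 read@10
  I4 | 12 | 14 | 15 | 16   struct: LSU busy until I3 writes@11 · RAW R6: wait I2 write@13
  I5 | 13 | 14 | 15 | 16
  I6 | 17 | 18 | 19 | 20   struct: SHIFT busy until I5 writes@16
  I7 | 18 | 21 | 27 | 28   RAW R0: wait I6 write@20
  I8 | 19 | 20 | 21 | 22

cycle = 28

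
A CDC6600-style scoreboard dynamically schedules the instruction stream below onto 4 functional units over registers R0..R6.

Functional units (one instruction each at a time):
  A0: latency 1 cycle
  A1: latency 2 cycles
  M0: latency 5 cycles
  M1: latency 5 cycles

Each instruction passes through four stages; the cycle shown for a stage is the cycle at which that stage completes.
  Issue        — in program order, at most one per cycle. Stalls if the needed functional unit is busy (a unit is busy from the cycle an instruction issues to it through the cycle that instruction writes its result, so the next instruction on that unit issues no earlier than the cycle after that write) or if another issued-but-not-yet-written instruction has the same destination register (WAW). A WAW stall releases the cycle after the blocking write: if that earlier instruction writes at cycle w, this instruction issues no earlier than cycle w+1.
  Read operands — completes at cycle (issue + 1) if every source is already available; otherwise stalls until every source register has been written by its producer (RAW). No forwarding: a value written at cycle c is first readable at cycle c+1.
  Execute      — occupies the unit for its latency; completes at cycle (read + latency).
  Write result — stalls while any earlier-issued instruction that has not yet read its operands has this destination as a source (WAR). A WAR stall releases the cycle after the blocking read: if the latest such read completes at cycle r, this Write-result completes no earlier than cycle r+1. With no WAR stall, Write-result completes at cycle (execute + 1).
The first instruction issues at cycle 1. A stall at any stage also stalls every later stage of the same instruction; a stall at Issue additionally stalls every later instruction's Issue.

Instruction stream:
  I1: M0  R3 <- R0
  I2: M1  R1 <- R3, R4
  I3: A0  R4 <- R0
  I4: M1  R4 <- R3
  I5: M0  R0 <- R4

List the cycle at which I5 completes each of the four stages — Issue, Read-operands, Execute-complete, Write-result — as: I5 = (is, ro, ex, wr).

[1] issue I1 (M0)
[2] I1 read-ops · issue I2 (M1)
[3] issue I3 (A0)
[4] I3 read-ops
[5] I3 finished on A0
[7] I1 finished on M0
[8] I1→R3
[9] I2 read-ops
[10] I3→R4
[14] I2 finished on M1
[15] I2→R1
[16] issue I4 (M1)
[17] I4 read-ops · issue I5 (M0)
[22] I4 finished on M1
[23] I4→R4
[24] I5 read-ops
[29] I5 finished on M0
[30] I5→R0

I5 = (17, 24, 29, 30)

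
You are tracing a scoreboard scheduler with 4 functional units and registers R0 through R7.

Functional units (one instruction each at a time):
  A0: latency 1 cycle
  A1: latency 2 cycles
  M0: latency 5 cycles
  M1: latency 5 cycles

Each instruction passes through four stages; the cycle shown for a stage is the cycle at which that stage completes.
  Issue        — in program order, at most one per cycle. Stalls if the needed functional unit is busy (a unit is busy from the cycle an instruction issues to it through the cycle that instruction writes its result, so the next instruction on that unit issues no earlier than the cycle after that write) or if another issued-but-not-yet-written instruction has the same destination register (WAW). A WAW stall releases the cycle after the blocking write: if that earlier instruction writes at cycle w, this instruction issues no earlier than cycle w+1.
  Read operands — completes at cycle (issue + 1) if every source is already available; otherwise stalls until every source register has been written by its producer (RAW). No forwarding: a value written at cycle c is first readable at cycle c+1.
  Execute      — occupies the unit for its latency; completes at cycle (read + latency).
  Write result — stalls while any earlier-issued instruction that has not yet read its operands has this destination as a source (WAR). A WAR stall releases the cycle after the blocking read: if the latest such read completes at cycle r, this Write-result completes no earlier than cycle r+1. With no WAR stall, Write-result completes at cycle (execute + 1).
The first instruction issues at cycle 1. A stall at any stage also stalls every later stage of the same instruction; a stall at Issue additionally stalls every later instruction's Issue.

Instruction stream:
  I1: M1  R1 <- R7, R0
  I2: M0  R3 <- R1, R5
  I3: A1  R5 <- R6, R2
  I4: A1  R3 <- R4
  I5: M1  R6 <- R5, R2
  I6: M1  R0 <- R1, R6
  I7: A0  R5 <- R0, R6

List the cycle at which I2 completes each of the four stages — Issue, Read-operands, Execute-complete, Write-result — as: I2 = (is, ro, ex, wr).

[1] issue I1 (M1)
[2] I1 read-ops; issue I2 (M0)
[3] issue I3 (A1)
[4] I3 read-ops
[6] I3 finished on A1
[7] I1 finished on M1
[8] I1→R1
[9] I2 read-ops
[10] I3→R5
[14] I2 finished on M0
[15] I2→R3
[16] issue I4 (A1)
[17] I4 read-ops; issue I5 (M1)
[18] I5 read-ops
[19] I4 finished on A1
[20] I4→R3
[23] I5 finished on M1
[24] I5→R6
[25] issue I6 (M1)
[26] I6 read-ops; issue I7 (A0)
[31] I6 finished on M1
[32] I6→R0
[33] I7 read-ops
[34] I7 finished on A0
[35] I7→R5

I2 = (2, 9, 14, 15)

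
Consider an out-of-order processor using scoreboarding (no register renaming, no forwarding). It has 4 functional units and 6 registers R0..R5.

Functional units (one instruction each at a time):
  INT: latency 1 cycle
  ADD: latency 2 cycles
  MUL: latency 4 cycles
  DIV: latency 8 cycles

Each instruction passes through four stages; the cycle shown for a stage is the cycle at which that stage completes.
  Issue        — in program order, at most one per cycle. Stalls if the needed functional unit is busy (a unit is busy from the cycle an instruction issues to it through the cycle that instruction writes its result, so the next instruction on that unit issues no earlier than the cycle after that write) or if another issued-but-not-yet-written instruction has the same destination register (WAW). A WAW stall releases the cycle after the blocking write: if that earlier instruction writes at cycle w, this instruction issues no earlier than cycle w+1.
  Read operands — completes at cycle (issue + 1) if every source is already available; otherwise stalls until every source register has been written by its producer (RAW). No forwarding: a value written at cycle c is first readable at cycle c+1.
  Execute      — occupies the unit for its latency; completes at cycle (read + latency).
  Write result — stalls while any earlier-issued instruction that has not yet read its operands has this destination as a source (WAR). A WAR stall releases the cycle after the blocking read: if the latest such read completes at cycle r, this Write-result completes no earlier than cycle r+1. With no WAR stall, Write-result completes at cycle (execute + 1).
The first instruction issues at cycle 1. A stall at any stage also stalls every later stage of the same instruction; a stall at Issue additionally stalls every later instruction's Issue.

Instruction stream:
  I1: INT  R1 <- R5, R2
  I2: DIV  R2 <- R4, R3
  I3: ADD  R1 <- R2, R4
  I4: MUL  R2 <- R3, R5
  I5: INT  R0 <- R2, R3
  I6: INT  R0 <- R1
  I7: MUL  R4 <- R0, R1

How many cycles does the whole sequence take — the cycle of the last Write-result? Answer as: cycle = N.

cycle = 32

[I1] 1/2/3/4
[I2] 2/3/11/12
[I3] 5/13/15/16  (WAW R1: wait I1 write@4; RAW R2: wait I2 write@12)
[I4] 13/14/18/19  (WAW R2: wait I2 write@12)
[I5] 14/20/21/22  (RAW R2: wait I4 write@19)
[I6] 23/24/25/26  (struct: INT busy until I5 writes@22)
[I7] 24/27/31/32  (RAW R0: wait I6 write@26)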